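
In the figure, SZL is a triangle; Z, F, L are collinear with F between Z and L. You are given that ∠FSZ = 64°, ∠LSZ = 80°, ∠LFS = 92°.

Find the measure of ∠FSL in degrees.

∠FSL = 16°

1. ∠SFZ = 88°  [linear pair at F on ZL]
2. ∠FZS = 28°  [△SZF]
3. ∠LZS = 28°  [F on ray ZL]
4. ∠SLZ = 72°  [△SZL]
5. ∠FLS = 72°  [F on ray LZ]
6. ∠FSL = 16°  [△SFL]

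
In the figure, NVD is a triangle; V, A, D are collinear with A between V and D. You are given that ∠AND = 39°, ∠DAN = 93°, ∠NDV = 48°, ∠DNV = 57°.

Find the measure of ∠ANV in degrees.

∠ANV = 18°

1. ∠NAV = 87°  [linear pair at A on VD]
2. ∠DVN = 75°  [△NVD]
3. ∠AVN = 75°  [A on ray VD]
4. ∠ANV = 18°  [△NVA]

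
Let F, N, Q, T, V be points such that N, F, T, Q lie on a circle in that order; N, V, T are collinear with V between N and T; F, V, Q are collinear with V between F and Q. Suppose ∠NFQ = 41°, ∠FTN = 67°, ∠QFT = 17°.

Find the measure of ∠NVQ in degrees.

1. ∠FQN = 67°  [same arc NF]
2. ∠QNT = 17°  [same arc TQ]
3. ∠NVQ = 96°  [△NVQ]

∠NVQ = 96°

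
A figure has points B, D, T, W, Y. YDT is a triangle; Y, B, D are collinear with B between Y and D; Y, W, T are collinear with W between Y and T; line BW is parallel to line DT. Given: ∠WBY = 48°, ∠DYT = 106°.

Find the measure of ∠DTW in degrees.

1. ∠TDY = 48°  [BW∥DT, corresponding at B]
2. ∠DTY = 26°  [△YDT]
3. ∠DTW = 26°  [W on ray TY]

∠DTW = 26°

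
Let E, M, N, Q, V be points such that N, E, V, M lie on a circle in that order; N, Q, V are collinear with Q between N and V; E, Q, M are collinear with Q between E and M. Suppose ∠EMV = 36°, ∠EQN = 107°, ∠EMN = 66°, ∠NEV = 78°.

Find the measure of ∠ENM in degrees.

∠ENM = 77°

1. ∠ENV = 36°  [same arc EV]
2. ∠MEN = 37°  [△NQE]
3. ∠ENM = 77°  [△NEM]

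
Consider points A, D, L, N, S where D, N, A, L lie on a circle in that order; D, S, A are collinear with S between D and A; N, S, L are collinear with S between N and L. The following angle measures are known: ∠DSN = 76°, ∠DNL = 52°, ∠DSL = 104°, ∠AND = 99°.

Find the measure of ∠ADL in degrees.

∠ADL = 47°

1. ∠DAL = 52°  [same arc DL]
2. ∠ALD = 81°  [cyclic DNAL, opposite ∠N+∠L]
3. ∠ADL = 47°  [△DAL]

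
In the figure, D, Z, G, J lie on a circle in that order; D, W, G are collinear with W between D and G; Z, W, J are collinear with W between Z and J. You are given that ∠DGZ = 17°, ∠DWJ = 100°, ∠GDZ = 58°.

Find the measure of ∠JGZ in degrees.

1. ∠GWZ = 100°  [vertical angles at W]
2. ∠GJZ = 58°  [same arc ZG]
3. ∠GZJ = 63°  [△ZWG]
4. ∠JGZ = 59°  [△ZGJ]

∠JGZ = 59°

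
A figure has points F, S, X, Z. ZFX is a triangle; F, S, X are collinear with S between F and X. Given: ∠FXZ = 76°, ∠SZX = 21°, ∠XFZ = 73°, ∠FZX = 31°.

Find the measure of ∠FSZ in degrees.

1. ∠SXZ = 76°  [S on ray XF]
2. ∠XSZ = 83°  [△ZSX]
3. ∠FSZ = 97°  [linear pair at S on FX]

∠FSZ = 97°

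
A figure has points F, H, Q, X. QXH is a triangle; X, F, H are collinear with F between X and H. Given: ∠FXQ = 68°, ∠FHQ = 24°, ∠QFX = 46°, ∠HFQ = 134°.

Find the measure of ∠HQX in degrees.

∠HQX = 88°

1. ∠HXQ = 68°  [F on ray XH]
2. ∠QHX = 24°  [F on ray HX]
3. ∠HQX = 88°  [△QXH]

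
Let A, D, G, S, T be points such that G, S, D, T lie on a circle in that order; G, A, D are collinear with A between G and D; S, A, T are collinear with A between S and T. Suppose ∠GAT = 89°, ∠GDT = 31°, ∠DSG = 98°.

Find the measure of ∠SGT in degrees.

1. ∠GST = 31°  [same arc GT]
2. ∠DTG = 82°  [cyclic GSDT, opposite ∠S+∠T]
3. ∠DGT = 67°  [△GDT]
4. ∠GTS = 24°  [△GAT]
5. ∠SGT = 125°  [△GST]

∠SGT = 125°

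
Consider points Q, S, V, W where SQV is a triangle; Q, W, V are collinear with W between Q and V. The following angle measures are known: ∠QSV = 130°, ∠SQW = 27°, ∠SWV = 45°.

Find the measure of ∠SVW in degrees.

∠SVW = 23°

1. ∠SQV = 27°  [W on ray QV]
2. ∠QVS = 23°  [△SQV]
3. ∠SVW = 23°  [W on ray VQ]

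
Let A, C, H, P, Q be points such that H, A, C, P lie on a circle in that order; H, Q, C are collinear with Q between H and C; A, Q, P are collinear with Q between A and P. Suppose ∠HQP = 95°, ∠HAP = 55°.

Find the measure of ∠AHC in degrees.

1. ∠AQC = 95°  [vertical angles at Q]
2. ∠AQH = 85°  [linear pair at Q on HC]
3. ∠AHC = 40°  [△HQA]

∠AHC = 40°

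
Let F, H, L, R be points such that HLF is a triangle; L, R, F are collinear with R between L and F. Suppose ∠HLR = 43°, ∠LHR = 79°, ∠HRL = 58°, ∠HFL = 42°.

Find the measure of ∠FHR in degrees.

∠FHR = 16°

1. ∠FRH = 122°  [linear pair at R on LF]
2. ∠HFR = 42°  [R on ray FL]
3. ∠FHR = 16°  [△HRF]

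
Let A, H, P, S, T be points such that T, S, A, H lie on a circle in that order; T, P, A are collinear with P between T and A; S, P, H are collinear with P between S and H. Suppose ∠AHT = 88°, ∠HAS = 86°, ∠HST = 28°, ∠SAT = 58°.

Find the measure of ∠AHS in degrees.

1. ∠AST = 92°  [cyclic TSAH, opposite ∠S+∠H]
2. ∠ATS = 30°  [△TSA]
3. ∠AHS = 30°  [same arc SA]

∠AHS = 30°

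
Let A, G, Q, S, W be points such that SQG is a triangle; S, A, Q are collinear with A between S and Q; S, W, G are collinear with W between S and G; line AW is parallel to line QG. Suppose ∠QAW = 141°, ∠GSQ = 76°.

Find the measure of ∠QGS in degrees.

∠QGS = 65°

1. ∠SAW = 39°  [linear pair at A on SQ]
2. ∠ASW = 76°  [A on SQ, W on SG]
3. ∠AWS = 65°  [△SAW]
4. ∠QGS = 65°  [AW∥QG, corresponding at W]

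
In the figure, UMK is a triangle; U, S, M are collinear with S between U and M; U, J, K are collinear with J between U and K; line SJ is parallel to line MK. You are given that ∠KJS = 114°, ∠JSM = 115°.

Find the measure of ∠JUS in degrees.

1. ∠SJU = 66°  [linear pair at J on UK]
2. ∠JSU = 65°  [linear pair at S on UM]
3. ∠JUS = 49°  [△USJ]

∠JUS = 49°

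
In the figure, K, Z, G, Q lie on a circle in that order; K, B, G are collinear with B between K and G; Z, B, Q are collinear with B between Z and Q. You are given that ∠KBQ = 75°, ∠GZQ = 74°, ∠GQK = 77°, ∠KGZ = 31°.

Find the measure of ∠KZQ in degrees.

∠KZQ = 29°

1. ∠GKQ = 74°  [same arc GQ]
2. ∠KGQ = 29°  [△KGQ]
3. ∠KZQ = 29°  [same arc KQ]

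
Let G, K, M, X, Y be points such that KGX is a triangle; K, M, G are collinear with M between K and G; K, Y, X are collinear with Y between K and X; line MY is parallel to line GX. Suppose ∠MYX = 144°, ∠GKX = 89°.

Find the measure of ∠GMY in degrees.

∠GMY = 125°

1. ∠KYM = 36°  [linear pair at Y on KX]
2. ∠MKY = 89°  [M on KG, Y on KX]
3. ∠KMY = 55°  [△KMY]
4. ∠GMY = 125°  [linear pair at M on KG]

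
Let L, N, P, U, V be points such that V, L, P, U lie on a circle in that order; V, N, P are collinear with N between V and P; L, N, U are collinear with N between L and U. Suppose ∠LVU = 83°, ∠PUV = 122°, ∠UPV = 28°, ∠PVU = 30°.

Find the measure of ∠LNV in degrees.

1. ∠LPU = 97°  [cyclic VLPU, opposite ∠V+∠P]
2. ∠ULV = 28°  [same arc VU]
3. ∠PLU = 30°  [same arc PU]
4. ∠LUP = 53°  [△LPU]
5. ∠LVP = 53°  [same arc LP]
6. ∠LNV = 99°  [△VNL]

∠LNV = 99°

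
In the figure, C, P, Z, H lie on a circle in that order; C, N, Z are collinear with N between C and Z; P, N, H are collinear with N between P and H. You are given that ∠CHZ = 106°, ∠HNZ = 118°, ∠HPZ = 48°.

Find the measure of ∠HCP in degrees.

∠HCP = 84°

1. ∠CNH = 62°  [linear pair at N on CZ]
2. ∠HCZ = 48°  [same arc ZH]
3. ∠CHP = 70°  [△CNH]
4. ∠CZH = 26°  [△CZH]
5. ∠CPH = 26°  [same arc CH]
6. ∠HCP = 84°  [△CPH]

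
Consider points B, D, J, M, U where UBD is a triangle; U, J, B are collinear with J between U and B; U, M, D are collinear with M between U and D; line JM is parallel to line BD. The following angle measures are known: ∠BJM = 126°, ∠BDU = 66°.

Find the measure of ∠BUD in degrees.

∠BUD = 60°

1. ∠MJU = 54°  [linear pair at J on UB]
2. ∠JMU = 66°  [JM∥BD, corresponding at M]
3. ∠JUM = 60°  [△UJM]
4. ∠BUD = 60°  [J on UB, M on UD]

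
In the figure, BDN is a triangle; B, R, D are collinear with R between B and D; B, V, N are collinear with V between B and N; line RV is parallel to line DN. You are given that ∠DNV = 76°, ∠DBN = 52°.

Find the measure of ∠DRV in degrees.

∠DRV = 128°

1. ∠BND = 76°  [V on ray NB]
2. ∠BDN = 52°  [△BDN]
3. ∠BRV = 52°  [RV∥DN, corresponding at R]
4. ∠DRV = 128°  [linear pair at R on BD]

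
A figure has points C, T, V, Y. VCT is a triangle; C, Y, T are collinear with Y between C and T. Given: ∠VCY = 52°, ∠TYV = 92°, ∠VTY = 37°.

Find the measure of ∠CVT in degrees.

∠CVT = 91°

1. ∠TCV = 52°  [Y on ray CT]
2. ∠CTV = 37°  [Y on ray TC]
3. ∠CVT = 91°  [△VCT]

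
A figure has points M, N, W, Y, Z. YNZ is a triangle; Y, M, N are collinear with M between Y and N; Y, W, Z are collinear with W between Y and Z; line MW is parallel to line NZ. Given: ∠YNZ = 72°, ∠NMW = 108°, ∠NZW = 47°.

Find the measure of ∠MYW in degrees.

1. ∠NZY = 47°  [W on ray ZY]
2. ∠NYZ = 61°  [△YNZ]
3. ∠MYW = 61°  [M on YN, W on YZ]

∠MYW = 61°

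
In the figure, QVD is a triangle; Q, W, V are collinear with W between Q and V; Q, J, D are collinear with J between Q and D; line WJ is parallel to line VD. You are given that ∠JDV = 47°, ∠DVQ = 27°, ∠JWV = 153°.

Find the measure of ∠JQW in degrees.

∠JQW = 106°

1. ∠QDV = 47°  [J on ray DQ]
2. ∠DQV = 106°  [△QVD]
3. ∠JQW = 106°  [W on QV, J on QD]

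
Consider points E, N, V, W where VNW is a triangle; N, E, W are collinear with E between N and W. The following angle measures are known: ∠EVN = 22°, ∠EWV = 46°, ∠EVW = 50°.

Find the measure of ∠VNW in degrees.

1. ∠VEW = 84°  [△VEW]
2. ∠NEV = 96°  [linear pair at E on NW]
3. ∠ENV = 62°  [△VNE]
4. ∠VNW = 62°  [E on ray NW]

∠VNW = 62°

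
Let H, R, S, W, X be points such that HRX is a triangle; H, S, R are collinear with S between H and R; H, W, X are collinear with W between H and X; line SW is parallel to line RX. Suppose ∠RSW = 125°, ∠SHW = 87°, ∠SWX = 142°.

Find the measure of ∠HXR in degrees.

∠HXR = 38°

1. ∠HSW = 55°  [linear pair at S on HR]
2. ∠HWS = 38°  [△HSW]
3. ∠HXR = 38°  [SW∥RX, corresponding at W]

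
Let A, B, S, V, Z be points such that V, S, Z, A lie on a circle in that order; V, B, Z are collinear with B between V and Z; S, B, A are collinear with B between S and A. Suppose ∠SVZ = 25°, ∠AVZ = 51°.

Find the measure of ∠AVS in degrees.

∠AVS = 76°

1. ∠SAZ = 25°  [same arc SZ]
2. ∠ASZ = 51°  [same arc ZA]
3. ∠AZS = 104°  [△SZA]
4. ∠AVS = 76°  [cyclic VSZA, opposite ∠V+∠Z]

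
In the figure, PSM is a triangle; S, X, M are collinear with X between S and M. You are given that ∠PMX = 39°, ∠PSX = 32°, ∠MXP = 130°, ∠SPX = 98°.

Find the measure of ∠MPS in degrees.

1. ∠PMS = 39°  [X on ray MS]
2. ∠MSP = 32°  [X on ray SM]
3. ∠MPS = 109°  [△PSM]

∠MPS = 109°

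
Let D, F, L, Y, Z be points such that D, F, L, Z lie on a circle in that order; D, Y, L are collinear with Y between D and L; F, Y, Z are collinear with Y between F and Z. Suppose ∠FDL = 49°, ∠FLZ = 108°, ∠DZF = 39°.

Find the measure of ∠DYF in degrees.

1. ∠FDZ = 72°  [cyclic DFLZ, opposite ∠D+∠L]
2. ∠DFZ = 69°  [△DFZ]
3. ∠DYF = 62°  [△DYF]

∠DYF = 62°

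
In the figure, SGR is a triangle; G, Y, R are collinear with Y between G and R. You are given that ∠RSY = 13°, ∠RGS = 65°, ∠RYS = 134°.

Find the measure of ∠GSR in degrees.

1. ∠SRY = 33°  [△SYR]
2. ∠GRS = 33°  [Y on ray RG]
3. ∠GSR = 82°  [△SGR]

∠GSR = 82°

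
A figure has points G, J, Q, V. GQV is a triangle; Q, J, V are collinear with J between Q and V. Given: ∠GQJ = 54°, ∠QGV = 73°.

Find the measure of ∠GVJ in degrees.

1. ∠GQV = 54°  [J on ray QV]
2. ∠GVQ = 53°  [△GQV]
3. ∠GVJ = 53°  [J on ray VQ]

∠GVJ = 53°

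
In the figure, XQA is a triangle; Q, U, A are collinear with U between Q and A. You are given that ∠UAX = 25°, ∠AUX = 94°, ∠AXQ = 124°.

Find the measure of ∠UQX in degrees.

1. ∠QAX = 25°  [U on ray AQ]
2. ∠AQX = 31°  [△XQA]
3. ∠UQX = 31°  [U on ray QA]

∠UQX = 31°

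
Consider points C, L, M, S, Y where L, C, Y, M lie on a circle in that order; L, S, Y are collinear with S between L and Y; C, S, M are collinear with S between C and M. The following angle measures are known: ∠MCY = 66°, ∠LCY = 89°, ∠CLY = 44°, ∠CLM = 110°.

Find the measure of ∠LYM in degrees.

∠LYM = 23°

1. ∠MLY = 66°  [same arc YM]
2. ∠LMY = 91°  [cyclic LCYM, opposite ∠C+∠M]
3. ∠LYM = 23°  [△LYM]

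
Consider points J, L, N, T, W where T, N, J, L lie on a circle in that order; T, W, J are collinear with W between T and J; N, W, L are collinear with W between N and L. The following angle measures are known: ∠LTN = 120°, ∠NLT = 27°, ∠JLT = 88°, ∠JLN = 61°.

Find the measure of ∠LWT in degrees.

∠LWT = 94°

1. ∠LJN = 60°  [cyclic TNJL, opposite ∠T+∠J]
2. ∠NJT = 27°  [same arc TN]
3. ∠JNL = 59°  [△NJL]
4. ∠JWN = 94°  [△NWJ]
5. ∠LWT = 94°  [vertical angles at W]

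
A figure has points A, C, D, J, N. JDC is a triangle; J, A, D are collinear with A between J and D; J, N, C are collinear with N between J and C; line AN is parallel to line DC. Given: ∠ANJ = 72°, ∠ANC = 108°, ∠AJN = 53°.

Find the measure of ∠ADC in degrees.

∠ADC = 55°

1. ∠JAN = 55°  [△JAN]
2. ∠DAN = 125°  [linear pair at A on JD]
3. ∠ADC = 55°  [AN∥DC, co-interior at D–A]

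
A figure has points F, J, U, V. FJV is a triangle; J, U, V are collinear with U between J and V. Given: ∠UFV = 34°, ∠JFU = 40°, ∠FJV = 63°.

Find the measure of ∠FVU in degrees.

1. ∠FJU = 63°  [U on ray JV]
2. ∠FUJ = 77°  [△FJU]
3. ∠FUV = 103°  [linear pair at U on JV]
4. ∠FVU = 43°  [△FUV]

∠FVU = 43°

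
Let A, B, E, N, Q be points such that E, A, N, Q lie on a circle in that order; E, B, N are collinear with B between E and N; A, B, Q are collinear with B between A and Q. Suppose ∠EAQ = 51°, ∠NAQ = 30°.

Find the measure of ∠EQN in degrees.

1. ∠ENQ = 51°  [same arc EQ]
2. ∠NEQ = 30°  [same arc NQ]
3. ∠EQN = 99°  [△ENQ]

∠EQN = 99°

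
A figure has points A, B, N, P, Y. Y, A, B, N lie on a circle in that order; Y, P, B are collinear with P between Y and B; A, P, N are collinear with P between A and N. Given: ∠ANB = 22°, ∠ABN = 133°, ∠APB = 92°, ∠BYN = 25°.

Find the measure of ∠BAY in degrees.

1. ∠AYB = 22°  [same arc AB]
2. ∠BAN = 25°  [△ABN]
3. ∠ABY = 63°  [△APB]
4. ∠BAY = 95°  [△YAB]

∠BAY = 95°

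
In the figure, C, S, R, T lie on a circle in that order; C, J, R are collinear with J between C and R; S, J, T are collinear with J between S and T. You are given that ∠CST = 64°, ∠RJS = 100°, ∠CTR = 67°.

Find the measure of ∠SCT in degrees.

∠SCT = 85°

1. ∠CRT = 64°  [same arc CT]
2. ∠CJT = 100°  [vertical angles at J]
3. ∠RCT = 49°  [△CRT]
4. ∠CTS = 31°  [△CJT]
5. ∠SCT = 85°  [△CST]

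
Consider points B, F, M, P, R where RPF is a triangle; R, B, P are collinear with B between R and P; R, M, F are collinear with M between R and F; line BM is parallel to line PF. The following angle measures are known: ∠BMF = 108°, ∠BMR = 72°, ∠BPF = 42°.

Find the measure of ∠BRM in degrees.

1. ∠PFR = 72°  [BM∥PF, corresponding at M]
2. ∠FPR = 42°  [B on ray PR]
3. ∠FRP = 66°  [△RPF]
4. ∠BRM = 66°  [B on RP, M on RF]

∠BRM = 66°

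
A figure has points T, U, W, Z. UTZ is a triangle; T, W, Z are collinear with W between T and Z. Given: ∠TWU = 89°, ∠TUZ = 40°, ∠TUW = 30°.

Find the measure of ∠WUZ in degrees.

1. ∠UTW = 61°  [△UTW]
2. ∠UWZ = 91°  [linear pair at W on TZ]
3. ∠UTZ = 61°  [W on ray TZ]
4. ∠TZU = 79°  [△UTZ]
5. ∠UZW = 79°  [W on ray ZT]
6. ∠WUZ = 10°  [△UWZ]

∠WUZ = 10°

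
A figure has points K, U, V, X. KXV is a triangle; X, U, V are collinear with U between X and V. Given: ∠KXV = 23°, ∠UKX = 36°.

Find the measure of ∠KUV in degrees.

∠KUV = 59°

1. ∠KXU = 23°  [U on ray XV]
2. ∠KUX = 121°  [△KXU]
3. ∠KUV = 59°  [linear pair at U on XV]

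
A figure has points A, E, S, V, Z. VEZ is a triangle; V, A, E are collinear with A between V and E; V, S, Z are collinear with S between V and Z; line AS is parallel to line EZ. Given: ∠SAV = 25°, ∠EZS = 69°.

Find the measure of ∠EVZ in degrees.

1. ∠VEZ = 25°  [AS∥EZ, corresponding at A]
2. ∠EZV = 69°  [S on ray ZV]
3. ∠EVZ = 86°  [△VEZ]

∠EVZ = 86°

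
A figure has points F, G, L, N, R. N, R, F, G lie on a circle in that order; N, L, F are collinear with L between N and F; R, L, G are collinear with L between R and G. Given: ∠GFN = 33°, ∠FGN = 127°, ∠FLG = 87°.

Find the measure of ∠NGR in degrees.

1. ∠FNG = 20°  [△NFG]
2. ∠GLN = 93°  [linear pair at L on NF]
3. ∠NGR = 67°  [△NLG]

∠NGR = 67°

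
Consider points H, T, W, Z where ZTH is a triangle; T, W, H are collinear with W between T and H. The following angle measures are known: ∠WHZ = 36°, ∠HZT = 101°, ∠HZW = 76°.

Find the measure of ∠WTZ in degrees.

1. ∠THZ = 36°  [W on ray HT]
2. ∠HTZ = 43°  [△ZTH]
3. ∠WTZ = 43°  [W on ray TH]

∠WTZ = 43°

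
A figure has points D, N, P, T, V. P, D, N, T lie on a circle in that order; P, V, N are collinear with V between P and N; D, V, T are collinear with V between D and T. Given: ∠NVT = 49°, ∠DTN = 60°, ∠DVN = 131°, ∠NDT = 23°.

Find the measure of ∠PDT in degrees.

1. ∠DVP = 49°  [vertical angles at V]
2. ∠DPN = 60°  [same arc DN]
3. ∠PDT = 71°  [△PVD]

∠PDT = 71°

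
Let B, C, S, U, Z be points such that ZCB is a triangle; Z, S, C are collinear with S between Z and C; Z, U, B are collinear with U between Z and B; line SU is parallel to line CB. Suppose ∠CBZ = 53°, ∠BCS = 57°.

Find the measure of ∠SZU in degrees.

1. ∠BCZ = 57°  [S on ray CZ]
2. ∠BZC = 70°  [△ZCB]
3. ∠SZU = 70°  [S on ZC, U on ZB]

∠SZU = 70°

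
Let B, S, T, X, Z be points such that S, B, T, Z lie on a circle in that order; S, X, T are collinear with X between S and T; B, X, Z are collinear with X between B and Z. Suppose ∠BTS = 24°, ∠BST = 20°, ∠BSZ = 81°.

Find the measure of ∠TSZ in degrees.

1. ∠BZS = 24°  [same arc SB]
2. ∠SBT = 136°  [△SBT]
3. ∠SBZ = 75°  [△SBZ]
4. ∠SZT = 44°  [cyclic SBTZ, opposite ∠B+∠Z]
5. ∠STZ = 75°  [same arc SZ]
6. ∠TSZ = 61°  [△STZ]

∠TSZ = 61°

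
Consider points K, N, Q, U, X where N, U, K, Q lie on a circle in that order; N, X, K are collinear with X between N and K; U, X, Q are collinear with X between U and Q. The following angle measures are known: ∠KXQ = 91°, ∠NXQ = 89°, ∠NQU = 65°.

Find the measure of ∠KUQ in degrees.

∠KUQ = 26°

1. ∠KXU = 89°  [vertical angles at X]
2. ∠NKU = 65°  [same arc NU]
3. ∠KUQ = 26°  [△UXK]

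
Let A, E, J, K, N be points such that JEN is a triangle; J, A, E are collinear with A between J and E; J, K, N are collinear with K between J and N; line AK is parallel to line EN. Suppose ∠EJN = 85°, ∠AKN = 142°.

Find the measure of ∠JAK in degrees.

∠JAK = 57°

1. ∠AJK = 85°  [A on JE, K on JN]
2. ∠AKJ = 38°  [linear pair at K on JN]
3. ∠JAK = 57°  [△JAK]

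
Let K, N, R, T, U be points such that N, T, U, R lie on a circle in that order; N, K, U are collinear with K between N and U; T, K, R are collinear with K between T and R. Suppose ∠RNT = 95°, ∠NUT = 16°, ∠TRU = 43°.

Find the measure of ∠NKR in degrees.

1. ∠RUT = 85°  [cyclic NTUR, opposite ∠N+∠U]
2. ∠NRT = 16°  [same arc NT]
3. ∠RTU = 52°  [△TUR]
4. ∠RNU = 52°  [same arc UR]
5. ∠NKR = 112°  [△NKR]

∠NKR = 112°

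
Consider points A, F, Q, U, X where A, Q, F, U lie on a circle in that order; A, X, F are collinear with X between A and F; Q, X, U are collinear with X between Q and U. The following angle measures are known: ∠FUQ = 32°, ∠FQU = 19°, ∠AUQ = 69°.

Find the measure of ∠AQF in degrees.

∠AQF = 79°

1. ∠FAQ = 32°  [same arc QF]
2. ∠AFQ = 69°  [same arc AQ]
3. ∠AQF = 79°  [△AQF]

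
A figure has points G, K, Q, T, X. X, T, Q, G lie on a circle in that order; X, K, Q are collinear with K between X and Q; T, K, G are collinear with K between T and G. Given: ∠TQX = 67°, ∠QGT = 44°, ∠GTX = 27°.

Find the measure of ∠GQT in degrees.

1. ∠TGX = 67°  [same arc XT]
2. ∠GXT = 86°  [△XTG]
3. ∠GQT = 94°  [cyclic XTQG, opposite ∠X+∠Q]

∠GQT = 94°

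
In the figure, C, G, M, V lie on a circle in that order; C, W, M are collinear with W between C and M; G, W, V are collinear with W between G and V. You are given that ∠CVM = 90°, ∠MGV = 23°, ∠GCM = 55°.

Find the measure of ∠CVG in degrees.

∠CVG = 35°

1. ∠CGM = 90°  [cyclic CGMV, opposite ∠G+∠V]
2. ∠CMG = 35°  [△CGM]
3. ∠CVG = 35°  [same arc CG]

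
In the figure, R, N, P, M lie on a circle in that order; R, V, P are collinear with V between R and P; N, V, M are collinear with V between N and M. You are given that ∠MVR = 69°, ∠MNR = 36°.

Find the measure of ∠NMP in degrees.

∠NMP = 33°

1. ∠MVP = 111°  [linear pair at V on RP]
2. ∠MPR = 36°  [same arc RM]
3. ∠NMP = 33°  [△PVM]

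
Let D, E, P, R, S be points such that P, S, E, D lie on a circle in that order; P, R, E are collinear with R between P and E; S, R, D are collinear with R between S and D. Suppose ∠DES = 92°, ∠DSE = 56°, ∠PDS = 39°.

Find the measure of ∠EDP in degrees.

1. ∠EDS = 32°  [△SED]
2. ∠PES = 39°  [same arc PS]
3. ∠EPS = 32°  [same arc SE]
4. ∠ESP = 109°  [△PSE]
5. ∠EDP = 71°  [cyclic PSED, opposite ∠S+∠D]

∠EDP = 71°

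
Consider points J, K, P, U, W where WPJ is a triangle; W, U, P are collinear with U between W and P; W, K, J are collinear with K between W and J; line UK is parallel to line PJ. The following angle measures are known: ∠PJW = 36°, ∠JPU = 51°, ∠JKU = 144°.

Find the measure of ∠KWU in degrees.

∠KWU = 93°

1. ∠JPW = 51°  [U on ray PW]
2. ∠JWP = 93°  [△WPJ]
3. ∠KWU = 93°  [U on WP, K on WJ]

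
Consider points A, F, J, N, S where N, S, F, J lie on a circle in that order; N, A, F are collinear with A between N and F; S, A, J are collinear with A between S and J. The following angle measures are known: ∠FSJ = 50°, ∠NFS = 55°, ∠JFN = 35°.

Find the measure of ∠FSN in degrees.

1. ∠FNJ = 50°  [same arc FJ]
2. ∠FJN = 95°  [△NFJ]
3. ∠FSN = 85°  [cyclic NSFJ, opposite ∠S+∠J]

∠FSN = 85°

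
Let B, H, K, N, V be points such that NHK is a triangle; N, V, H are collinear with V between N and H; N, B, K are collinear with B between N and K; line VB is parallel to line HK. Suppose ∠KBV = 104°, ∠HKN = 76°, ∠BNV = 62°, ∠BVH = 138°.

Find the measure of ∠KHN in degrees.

1. ∠NBV = 76°  [linear pair at B on NK]
2. ∠BVN = 42°  [△NVB]
3. ∠KHN = 42°  [VB∥HK, corresponding at V]

∠KHN = 42°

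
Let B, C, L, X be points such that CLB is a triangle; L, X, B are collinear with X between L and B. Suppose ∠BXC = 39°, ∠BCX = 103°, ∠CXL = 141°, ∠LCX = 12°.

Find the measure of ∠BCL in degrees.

1. ∠CBX = 38°  [△CXB]
2. ∠CLX = 27°  [△CLX]
3. ∠CBL = 38°  [X on ray BL]
4. ∠BLC = 27°  [X on ray LB]
5. ∠BCL = 115°  [△CLB]

∠BCL = 115°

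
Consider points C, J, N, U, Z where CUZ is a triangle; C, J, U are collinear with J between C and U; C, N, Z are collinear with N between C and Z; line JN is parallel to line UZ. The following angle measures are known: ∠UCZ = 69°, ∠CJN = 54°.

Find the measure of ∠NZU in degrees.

∠NZU = 57°

1. ∠JCN = 69°  [J on CU, N on CZ]
2. ∠CNJ = 57°  [△CJN]
3. ∠JNZ = 123°  [linear pair at N on CZ]
4. ∠NZU = 57°  [JN∥UZ, co-interior at Z–N]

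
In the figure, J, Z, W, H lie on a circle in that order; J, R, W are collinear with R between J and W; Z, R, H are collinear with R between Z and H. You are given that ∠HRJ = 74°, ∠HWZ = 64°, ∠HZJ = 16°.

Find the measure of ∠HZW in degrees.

∠HZW = 58°

1. ∠HRW = 106°  [linear pair at R on JW]
2. ∠HWJ = 16°  [same arc JH]
3. ∠WHZ = 58°  [△WRH]
4. ∠HZW = 58°  [△ZWH]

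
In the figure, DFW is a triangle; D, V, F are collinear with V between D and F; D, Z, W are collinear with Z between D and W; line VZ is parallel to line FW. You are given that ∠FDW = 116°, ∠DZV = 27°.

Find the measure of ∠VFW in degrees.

1. ∠VDZ = 116°  [V on DF, Z on DW]
2. ∠DVZ = 37°  [△DVZ]
3. ∠FVZ = 143°  [linear pair at V on DF]
4. ∠VFW = 37°  [VZ∥FW, co-interior at F–V]

∠VFW = 37°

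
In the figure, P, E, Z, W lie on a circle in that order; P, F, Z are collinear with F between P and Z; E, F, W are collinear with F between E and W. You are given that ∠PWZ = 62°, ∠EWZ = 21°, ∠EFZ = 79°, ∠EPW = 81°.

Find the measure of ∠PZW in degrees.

∠PZW = 58°

1. ∠EPZ = 21°  [same arc EZ]
2. ∠EFP = 101°  [linear pair at F on PZ]
3. ∠PEW = 58°  [△PFE]
4. ∠PZW = 58°  [same arc PW]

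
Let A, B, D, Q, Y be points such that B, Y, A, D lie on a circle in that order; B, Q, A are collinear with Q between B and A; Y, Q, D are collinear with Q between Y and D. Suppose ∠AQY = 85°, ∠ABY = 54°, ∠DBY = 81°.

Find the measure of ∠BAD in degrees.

∠BAD = 31°

1. ∠BQD = 85°  [vertical angles at Q]
2. ∠ADY = 54°  [same arc YA]
3. ∠AQD = 95°  [linear pair at Q on BA]
4. ∠BAD = 31°  [△AQD]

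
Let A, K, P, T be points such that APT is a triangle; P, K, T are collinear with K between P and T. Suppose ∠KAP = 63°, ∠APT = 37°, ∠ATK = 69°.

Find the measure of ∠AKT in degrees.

∠AKT = 100°

1. ∠APK = 37°  [K on ray PT]
2. ∠AKP = 80°  [△APK]
3. ∠AKT = 100°  [linear pair at K on PT]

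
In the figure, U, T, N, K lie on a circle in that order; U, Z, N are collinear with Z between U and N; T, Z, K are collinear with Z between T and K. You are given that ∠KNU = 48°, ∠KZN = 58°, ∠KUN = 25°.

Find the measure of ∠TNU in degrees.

∠TNU = 33°

1. ∠TZU = 58°  [vertical angles at Z]
2. ∠KTN = 25°  [same arc NK]
3. ∠NZT = 122°  [linear pair at Z on UN]
4. ∠TNU = 33°  [△TZN]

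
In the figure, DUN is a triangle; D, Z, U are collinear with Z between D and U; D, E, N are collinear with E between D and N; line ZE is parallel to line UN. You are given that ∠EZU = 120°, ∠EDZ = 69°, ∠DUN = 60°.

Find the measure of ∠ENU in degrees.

∠ENU = 51°

1. ∠NDU = 69°  [Z on DU, E on DN]
2. ∠DNU = 51°  [△DUN]
3. ∠ENU = 51°  [E on ray ND]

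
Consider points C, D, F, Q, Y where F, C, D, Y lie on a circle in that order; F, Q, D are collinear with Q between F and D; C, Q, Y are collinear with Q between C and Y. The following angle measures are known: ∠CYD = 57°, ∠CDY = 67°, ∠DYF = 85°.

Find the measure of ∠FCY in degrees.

∠FCY = 39°

1. ∠CFD = 57°  [same arc CD]
2. ∠CFY = 113°  [cyclic FCDY, opposite ∠F+∠D]
3. ∠DCF = 95°  [cyclic FCDY, opposite ∠C+∠Y]
4. ∠CDF = 28°  [△FCD]
5. ∠CYF = 28°  [same arc FC]
6. ∠FCY = 39°  [△FCY]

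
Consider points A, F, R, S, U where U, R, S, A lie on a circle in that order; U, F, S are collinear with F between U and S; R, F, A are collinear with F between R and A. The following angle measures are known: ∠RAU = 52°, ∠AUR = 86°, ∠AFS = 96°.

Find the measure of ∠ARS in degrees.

1. ∠RSU = 52°  [same arc UR]
2. ∠RFU = 96°  [vertical angles at F]
3. ∠RFS = 84°  [linear pair at F on US]
4. ∠ARS = 44°  [△RFS]

∠ARS = 44°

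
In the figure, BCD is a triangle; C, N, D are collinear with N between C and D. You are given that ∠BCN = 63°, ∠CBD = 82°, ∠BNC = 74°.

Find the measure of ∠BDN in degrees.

∠BDN = 35°

1. ∠BCD = 63°  [N on ray CD]
2. ∠BDC = 35°  [△BCD]
3. ∠BDN = 35°  [N on ray DC]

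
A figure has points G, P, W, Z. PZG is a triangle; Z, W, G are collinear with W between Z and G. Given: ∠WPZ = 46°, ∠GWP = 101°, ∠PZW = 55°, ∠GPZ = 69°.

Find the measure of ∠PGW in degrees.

∠PGW = 56°

1. ∠GZP = 55°  [W on ray ZG]
2. ∠PGZ = 56°  [△PZG]
3. ∠PGW = 56°  [W on ray GZ]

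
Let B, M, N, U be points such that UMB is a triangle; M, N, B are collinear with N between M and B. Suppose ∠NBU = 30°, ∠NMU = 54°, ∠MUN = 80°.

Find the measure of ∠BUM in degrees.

1. ∠MBU = 30°  [N on ray BM]
2. ∠BMU = 54°  [N on ray MB]
3. ∠BUM = 96°  [△UMB]

∠BUM = 96°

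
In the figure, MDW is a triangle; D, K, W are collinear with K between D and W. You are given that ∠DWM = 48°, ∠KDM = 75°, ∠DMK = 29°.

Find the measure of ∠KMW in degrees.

∠KMW = 28°

1. ∠KWM = 48°  [K on ray WD]
2. ∠DKM = 76°  [△MDK]
3. ∠MKW = 104°  [linear pair at K on DW]
4. ∠KMW = 28°  [△MKW]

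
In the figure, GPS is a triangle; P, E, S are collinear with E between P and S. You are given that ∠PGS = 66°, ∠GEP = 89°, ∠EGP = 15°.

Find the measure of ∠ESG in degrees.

1. ∠EPG = 76°  [△GPE]
2. ∠GPS = 76°  [E on ray PS]
3. ∠GSP = 38°  [△GPS]
4. ∠ESG = 38°  [E on ray SP]

∠ESG = 38°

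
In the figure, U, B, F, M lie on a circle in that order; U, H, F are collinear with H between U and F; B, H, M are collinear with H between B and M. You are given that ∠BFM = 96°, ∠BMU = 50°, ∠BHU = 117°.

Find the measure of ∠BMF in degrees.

1. ∠BUM = 84°  [cyclic UBFM, opposite ∠U+∠F]
2. ∠MBU = 46°  [△UBM]
3. ∠FHM = 117°  [vertical angles at H]
4. ∠MFU = 46°  [same arc UM]
5. ∠BMF = 17°  [△FHM]

∠BMF = 17°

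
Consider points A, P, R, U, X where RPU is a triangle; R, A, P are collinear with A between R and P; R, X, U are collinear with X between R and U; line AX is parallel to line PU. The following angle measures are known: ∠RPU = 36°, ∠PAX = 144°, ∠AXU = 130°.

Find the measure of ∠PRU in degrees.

1. ∠RAX = 36°  [AX∥PU, corresponding at A]
2. ∠AXR = 50°  [linear pair at X on RU]
3. ∠ARX = 94°  [△RAX]
4. ∠PRU = 94°  [A on RP, X on RU]

∠PRU = 94°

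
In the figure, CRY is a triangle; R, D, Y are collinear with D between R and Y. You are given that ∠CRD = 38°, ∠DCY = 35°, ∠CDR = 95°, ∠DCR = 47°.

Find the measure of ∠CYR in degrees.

1. ∠CDY = 85°  [linear pair at D on RY]
2. ∠CYD = 60°  [△CDY]
3. ∠CYR = 60°  [D on ray YR]

∠CYR = 60°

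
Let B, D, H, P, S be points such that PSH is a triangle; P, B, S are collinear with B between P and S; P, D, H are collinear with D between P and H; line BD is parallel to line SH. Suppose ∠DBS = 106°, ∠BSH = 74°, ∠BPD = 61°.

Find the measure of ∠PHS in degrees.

∠PHS = 45°

1. ∠HSP = 74°  [B on ray SP]
2. ∠HPS = 61°  [B on PS, D on PH]
3. ∠PHS = 45°  [△PSH]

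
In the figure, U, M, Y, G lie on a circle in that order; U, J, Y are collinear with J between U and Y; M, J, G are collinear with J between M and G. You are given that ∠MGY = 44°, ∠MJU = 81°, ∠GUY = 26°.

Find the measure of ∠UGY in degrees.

∠UGY = 99°

1. ∠GJY = 81°  [vertical angles at J]
2. ∠GYU = 55°  [△YJG]
3. ∠UGY = 99°  [△UYG]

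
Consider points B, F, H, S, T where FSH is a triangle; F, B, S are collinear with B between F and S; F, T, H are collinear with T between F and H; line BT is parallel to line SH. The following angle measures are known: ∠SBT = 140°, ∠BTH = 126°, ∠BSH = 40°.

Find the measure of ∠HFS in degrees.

1. ∠BTF = 54°  [linear pair at T on FH]
2. ∠FSH = 40°  [B on ray SF]
3. ∠FHS = 54°  [BT∥SH, corresponding at T]
4. ∠HFS = 86°  [△FSH]

∠HFS = 86°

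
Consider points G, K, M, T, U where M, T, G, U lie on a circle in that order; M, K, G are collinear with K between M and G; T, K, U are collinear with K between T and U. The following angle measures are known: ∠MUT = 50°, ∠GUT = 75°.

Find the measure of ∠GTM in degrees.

1. ∠MGT = 50°  [same arc MT]
2. ∠GMT = 75°  [same arc TG]
3. ∠GTM = 55°  [△MTG]

∠GTM = 55°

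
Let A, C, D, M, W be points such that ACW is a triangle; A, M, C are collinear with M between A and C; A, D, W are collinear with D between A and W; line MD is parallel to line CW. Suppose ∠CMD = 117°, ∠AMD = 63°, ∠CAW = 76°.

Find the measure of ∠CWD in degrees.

1. ∠ACW = 63°  [MD∥CW, corresponding at M]
2. ∠AWC = 41°  [△ACW]
3. ∠CWD = 41°  [D on ray WA]

∠CWD = 41°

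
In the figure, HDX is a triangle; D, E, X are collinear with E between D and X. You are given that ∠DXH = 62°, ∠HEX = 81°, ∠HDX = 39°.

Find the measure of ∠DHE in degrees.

1. ∠DEH = 99°  [linear pair at E on DX]
2. ∠EDH = 39°  [E on ray DX]
3. ∠DHE = 42°  [△HDE]

∠DHE = 42°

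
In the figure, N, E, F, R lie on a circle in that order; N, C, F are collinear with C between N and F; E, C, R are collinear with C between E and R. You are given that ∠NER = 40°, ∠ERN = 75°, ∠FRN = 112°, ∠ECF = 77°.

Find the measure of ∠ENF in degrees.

∠ENF = 37°

1. ∠EFN = 75°  [same arc NE]
2. ∠FEN = 68°  [cyclic NEFR, opposite ∠E+∠R]
3. ∠ENF = 37°  [△NEF]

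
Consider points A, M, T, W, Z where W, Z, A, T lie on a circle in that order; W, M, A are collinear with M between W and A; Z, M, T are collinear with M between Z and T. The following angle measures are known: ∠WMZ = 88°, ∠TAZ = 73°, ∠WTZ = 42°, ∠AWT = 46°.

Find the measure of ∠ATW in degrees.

∠ATW = 103°

1. ∠TWZ = 107°  [cyclic WZAT, opposite ∠W+∠A]
2. ∠TZW = 31°  [△WZT]
3. ∠TAW = 31°  [same arc WT]
4. ∠ATW = 103°  [△WAT]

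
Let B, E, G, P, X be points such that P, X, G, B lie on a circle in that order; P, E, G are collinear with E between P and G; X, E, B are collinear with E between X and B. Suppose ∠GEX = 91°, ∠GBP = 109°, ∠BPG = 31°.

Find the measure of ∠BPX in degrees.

∠BPX = 82°

1. ∠BEP = 91°  [vertical angles at E]
2. ∠BGP = 40°  [△PGB]
3. ∠PBX = 58°  [△PEB]
4. ∠BXP = 40°  [same arc PB]
5. ∠BPX = 82°  [△PXB]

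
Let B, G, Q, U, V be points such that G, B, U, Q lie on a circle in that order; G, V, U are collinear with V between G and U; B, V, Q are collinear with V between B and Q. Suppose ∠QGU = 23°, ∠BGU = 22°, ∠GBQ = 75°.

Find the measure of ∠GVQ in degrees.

1. ∠BQU = 22°  [same arc BU]
2. ∠GUQ = 75°  [same arc GQ]
3. ∠QVU = 83°  [△UVQ]
4. ∠GVQ = 97°  [linear pair at V on GU]

∠GVQ = 97°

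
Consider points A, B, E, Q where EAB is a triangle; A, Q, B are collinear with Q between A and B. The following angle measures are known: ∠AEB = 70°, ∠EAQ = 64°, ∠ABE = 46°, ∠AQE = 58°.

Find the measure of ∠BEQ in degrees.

∠BEQ = 12°

1. ∠EBQ = 46°  [Q on ray BA]
2. ∠BQE = 122°  [linear pair at Q on AB]
3. ∠BEQ = 12°  [△EQB]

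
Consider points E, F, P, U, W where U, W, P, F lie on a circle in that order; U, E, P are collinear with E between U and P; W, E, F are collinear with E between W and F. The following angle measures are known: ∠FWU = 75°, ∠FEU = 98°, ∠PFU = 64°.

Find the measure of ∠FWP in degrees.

1. ∠FPU = 75°  [same arc UF]
2. ∠FUP = 41°  [△UPF]
3. ∠FWP = 41°  [same arc PF]

∠FWP = 41°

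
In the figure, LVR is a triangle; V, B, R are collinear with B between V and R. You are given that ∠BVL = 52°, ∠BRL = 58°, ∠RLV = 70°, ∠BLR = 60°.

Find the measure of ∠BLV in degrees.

1. ∠LBR = 62°  [△LBR]
2. ∠LBV = 118°  [linear pair at B on VR]
3. ∠BLV = 10°  [△LVB]

∠BLV = 10°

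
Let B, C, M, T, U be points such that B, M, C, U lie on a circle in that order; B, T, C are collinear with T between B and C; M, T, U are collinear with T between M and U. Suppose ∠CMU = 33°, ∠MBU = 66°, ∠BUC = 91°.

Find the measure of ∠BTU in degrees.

∠BTU = 89°

1. ∠CBU = 33°  [same arc CU]
2. ∠MCU = 114°  [cyclic BMCU, opposite ∠B+∠C]
3. ∠BCU = 56°  [△BCU]
4. ∠CUM = 33°  [△MCU]
5. ∠CTU = 91°  [△CTU]
6. ∠BTU = 89°  [linear pair at T on BC]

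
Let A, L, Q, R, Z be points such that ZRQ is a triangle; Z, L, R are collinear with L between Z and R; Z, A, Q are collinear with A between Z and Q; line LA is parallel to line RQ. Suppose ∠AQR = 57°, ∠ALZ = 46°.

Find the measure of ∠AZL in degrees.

1. ∠RQZ = 57°  [A on ray QZ]
2. ∠QRZ = 46°  [LA∥RQ, corresponding at L]
3. ∠QZR = 77°  [△ZRQ]
4. ∠AZL = 77°  [L on ZR, A on ZQ]

∠AZL = 77°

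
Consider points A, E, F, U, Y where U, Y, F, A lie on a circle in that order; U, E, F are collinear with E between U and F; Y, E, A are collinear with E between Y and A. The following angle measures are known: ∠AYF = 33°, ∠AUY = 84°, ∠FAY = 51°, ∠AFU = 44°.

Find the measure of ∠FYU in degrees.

∠FYU = 77°

1. ∠AUF = 33°  [same arc FA]
2. ∠FAU = 103°  [△UFA]
3. ∠FYU = 77°  [cyclic UYFA, opposite ∠Y+∠A]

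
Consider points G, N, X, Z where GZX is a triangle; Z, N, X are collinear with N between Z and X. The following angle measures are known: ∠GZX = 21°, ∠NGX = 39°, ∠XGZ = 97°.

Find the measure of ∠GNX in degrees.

1. ∠GXZ = 62°  [△GZX]
2. ∠GXN = 62°  [N on ray XZ]
3. ∠GNX = 79°  [△GNX]

∠GNX = 79°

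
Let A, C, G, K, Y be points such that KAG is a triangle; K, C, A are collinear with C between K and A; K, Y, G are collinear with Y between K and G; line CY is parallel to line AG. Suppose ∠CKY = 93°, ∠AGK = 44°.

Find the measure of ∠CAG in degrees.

1. ∠AKG = 93°  [C on KA, Y on KG]
2. ∠GAK = 43°  [△KAG]
3. ∠CAG = 43°  [C on ray AK]

∠CAG = 43°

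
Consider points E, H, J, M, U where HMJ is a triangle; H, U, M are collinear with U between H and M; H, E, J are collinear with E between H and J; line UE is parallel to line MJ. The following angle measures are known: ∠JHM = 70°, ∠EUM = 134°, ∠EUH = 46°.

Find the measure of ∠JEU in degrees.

∠JEU = 116°

1. ∠EHU = 70°  [U on HM, E on HJ]
2. ∠HEU = 64°  [△HUE]
3. ∠JEU = 116°  [linear pair at E on HJ]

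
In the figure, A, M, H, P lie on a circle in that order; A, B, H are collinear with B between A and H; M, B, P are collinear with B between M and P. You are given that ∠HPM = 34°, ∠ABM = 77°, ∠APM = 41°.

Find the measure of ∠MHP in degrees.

∠MHP = 110°

1. ∠HAM = 34°  [same arc MH]
2. ∠AMP = 69°  [△ABM]
3. ∠MAP = 70°  [△AMP]
4. ∠MHP = 110°  [cyclic AMHP, opposite ∠A+∠H]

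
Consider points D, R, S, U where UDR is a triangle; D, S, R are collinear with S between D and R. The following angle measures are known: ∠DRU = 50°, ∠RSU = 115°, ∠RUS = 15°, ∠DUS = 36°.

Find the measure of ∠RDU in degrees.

1. ∠DSU = 65°  [linear pair at S on DR]
2. ∠SDU = 79°  [△UDS]
3. ∠RDU = 79°  [S on ray DR]

∠RDU = 79°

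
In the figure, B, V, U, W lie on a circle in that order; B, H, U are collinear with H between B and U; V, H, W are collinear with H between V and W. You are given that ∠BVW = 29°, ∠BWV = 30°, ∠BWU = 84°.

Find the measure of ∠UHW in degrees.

1. ∠BUW = 29°  [same arc BW]
2. ∠UBW = 67°  [△BUW]
3. ∠BHW = 83°  [△BHW]
4. ∠UHW = 97°  [linear pair at H on BU]

∠UHW = 97°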